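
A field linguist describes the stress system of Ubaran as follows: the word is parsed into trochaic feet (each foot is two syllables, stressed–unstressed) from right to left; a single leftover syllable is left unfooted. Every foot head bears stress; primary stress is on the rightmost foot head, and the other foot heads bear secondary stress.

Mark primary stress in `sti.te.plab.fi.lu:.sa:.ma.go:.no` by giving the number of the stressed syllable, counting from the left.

Parse right to left into trochaic (ˈσσ) feet: sti (ˈte.plab) (ˈfi.lu:) (ˈsa:.ma) (ˈgo:.no). Syllable 1 is left unfooted.
Foot heads (stressed positions): 2, 4, 6, 8.
End Rule Rightmost: primary stress on the rightmost head = syllable 8.
Primary stress: syllable 8 → sti.te.plab.fi.lu:.sa:.ma.ˈgo:.no.

8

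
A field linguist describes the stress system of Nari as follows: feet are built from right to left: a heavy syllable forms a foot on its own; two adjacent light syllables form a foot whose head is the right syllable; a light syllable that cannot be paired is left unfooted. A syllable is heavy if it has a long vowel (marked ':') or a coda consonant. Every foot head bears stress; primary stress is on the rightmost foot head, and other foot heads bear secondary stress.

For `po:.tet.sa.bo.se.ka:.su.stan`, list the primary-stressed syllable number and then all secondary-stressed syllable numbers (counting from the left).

primary 8, secondary 1, 2, 5, 6

Weights: 1 po: H, 2 tet H, 3 sa L, 4 bo L, 5 se L, 6 ka: H, 7 su L, 8 stan H.
Parse right to left (heavy = foot alone; LL = one foot; stranded L unfooted): (ˈpo:) (ˈtet) sa (bo.ˈse) (ˈka:) su (ˈstan).
Foot heads: 1, 2, 5, 6, 8.
Primary stress on the rightmost head = syllable 8.
Secondary stress on 1, 2, 5, 6: ˌpo:.ˌtet.sa.bo.ˌse.ˌka:.su.ˈstan.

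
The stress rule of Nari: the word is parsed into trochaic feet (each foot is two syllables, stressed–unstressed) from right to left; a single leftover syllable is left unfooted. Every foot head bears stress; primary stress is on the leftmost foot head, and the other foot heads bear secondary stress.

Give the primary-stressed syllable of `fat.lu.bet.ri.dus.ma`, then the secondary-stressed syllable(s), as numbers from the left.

primary 1, secondary 3, 5

Parse right to left into trochaic (ˈσσ) feet: (ˈfat.lu) (ˈbet.ri) (ˈdus.ma).
Foot heads (stressed positions): 1, 3, 5.
End Rule Leftmost: primary stress on the leftmost head = syllable 1.
Secondary stress on 3, 5: ˈfat.lu.ˌbet.ri.ˌdus.ma.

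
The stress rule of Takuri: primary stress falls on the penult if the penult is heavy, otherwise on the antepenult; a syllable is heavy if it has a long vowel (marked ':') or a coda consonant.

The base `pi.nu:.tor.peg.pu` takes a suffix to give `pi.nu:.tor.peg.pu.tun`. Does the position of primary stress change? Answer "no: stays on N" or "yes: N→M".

no: stays on 4

Base `pi.nu:.tor.peg.pu` (5 syllables):
  Weights: 3 tor H, 4 peg H, 5 pu L.
  The penult (syllable 4, peg) is heavy, so it takes stress.
  → primary stress on syllable 4.
Suffixed `pi.nu:.tor.peg.pu.tun` (6 syllables):
  Weights: 4 peg H, 5 pu L, 6 tun H.
  The penult (syllable 5, pu) is light, so stress falls on the antepenult (syllable 4, peg).
  → primary stress on syllable 4.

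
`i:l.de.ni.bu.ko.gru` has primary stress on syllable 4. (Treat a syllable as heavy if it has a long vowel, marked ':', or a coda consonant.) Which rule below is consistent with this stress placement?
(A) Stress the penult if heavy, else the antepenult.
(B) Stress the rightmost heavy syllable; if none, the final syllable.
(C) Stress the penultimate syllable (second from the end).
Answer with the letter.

Rule A → syllable 4 ✓.
Rule B → syllable 1 (observed: 4).
Rule C → syllable 5 (observed: 4).

A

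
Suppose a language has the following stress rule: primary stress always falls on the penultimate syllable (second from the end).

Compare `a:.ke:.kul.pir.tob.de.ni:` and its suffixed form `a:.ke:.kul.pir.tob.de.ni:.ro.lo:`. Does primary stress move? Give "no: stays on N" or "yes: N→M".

Base `a:.ke:.kul.pir.tob.de.ni:` (7 syllables):
  The word has 7 syllables; the penultimate syllable (second from the end) is syllable 6 (de).
  → primary stress on syllable 6.
Suffixed `a:.ke:.kul.pir.tob.de.ni:.ro.lo:` (9 syllables):
  The word has 9 syllables; the penultimate syllable (second from the end) is syllable 8 (ro).
  → primary stress on syllable 8.

yes: 6→8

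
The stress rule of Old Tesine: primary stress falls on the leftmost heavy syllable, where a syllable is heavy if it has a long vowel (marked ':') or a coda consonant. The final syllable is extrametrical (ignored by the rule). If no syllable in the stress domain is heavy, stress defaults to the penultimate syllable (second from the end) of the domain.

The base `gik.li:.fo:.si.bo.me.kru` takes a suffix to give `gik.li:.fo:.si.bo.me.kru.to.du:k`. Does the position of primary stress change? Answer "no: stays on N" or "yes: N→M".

Base `gik.li:.fo:.si.bo.me.kru` (7 syllables):
  The final syllable (7, kru) is extrametrical; the stress domain is syllables 1–6.
  Weights: 1 gik H, 2 li: H, 3 fo: H, 4 si L, 5 bo L, 6 me L.
  Heavy syllables in the domain: 1, 2, 3. The leftmost is syllable 1 (gik).
  → primary stress on syllable 1.
Suffixed `gik.li:.fo:.si.bo.me.kru.to.du:k` (9 syllables):
  The final syllable (9, du:k) is extrametrical; the stress domain is syllables 1–8.
  Weights: 1 gik H, 2 li: H, 3 fo: H, 4 si L, 5 bo L, 6 me L, 7 kru L, 8 to L.
  Heavy syllables in the domain: 1, 2, 3. The leftmost is syllable 1 (gik).
  → primary stress on syllable 1.

no: stays on 1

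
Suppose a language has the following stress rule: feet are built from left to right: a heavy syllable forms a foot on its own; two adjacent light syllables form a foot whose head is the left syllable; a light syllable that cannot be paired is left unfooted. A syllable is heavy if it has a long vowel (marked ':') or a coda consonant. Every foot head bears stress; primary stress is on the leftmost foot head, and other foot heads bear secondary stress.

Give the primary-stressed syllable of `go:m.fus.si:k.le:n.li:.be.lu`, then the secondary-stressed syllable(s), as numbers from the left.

Weights: 1 go:m H, 2 fus H, 3 si:k H, 4 le:n H, 5 li: H, 6 be L, 7 lu L.
Parse left to right (heavy = foot alone; LL = one foot; stranded L unfooted): (ˈgo:m) (ˈfus) (ˈsi:k) (ˈle:n) (ˈli:) (ˈbe.lu).
Foot heads: 1, 2, 3, 4, 5, 6.
Primary stress on the leftmost head = syllable 1.
Secondary stress on 2, 3, 4, 5, 6: ˈgo:m.ˌfus.ˌsi:k.ˌle:n.ˌli:.ˌbe.lu.

primary 1, secondary 2, 3, 4, 5, 6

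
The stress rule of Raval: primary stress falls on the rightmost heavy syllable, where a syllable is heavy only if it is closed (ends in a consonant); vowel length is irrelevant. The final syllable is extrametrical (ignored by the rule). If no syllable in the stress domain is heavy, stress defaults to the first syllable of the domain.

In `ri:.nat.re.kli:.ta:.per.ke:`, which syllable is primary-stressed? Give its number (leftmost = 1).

The final syllable (7, ke:) is extrametrical; the stress domain is syllables 1–6.
Weights: 1 ri: L, 2 nat H, 3 re L, 4 kli: L, 5 ta: L, 6 per H.
Heavy syllables in the domain: 2, 6. The rightmost is syllable 6 (per).
Primary stress: syllable 6 → ri:.nat.re.kli:.ta:.ˈper.ke:.

6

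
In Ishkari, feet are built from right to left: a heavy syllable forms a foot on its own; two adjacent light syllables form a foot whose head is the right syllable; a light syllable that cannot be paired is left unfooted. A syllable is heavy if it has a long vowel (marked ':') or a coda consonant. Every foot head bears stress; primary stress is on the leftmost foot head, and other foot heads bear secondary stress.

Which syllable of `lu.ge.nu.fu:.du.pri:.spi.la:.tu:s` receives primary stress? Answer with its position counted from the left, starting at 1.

Weights: 1 lu L, 2 ge L, 3 nu L, 4 fu: H, 5 du L, 6 pri: H, 7 spi L, 8 la: H, 9 tu:s H.
Parse right to left (heavy = foot alone; LL = one foot; stranded L unfooted): lu (ge.ˈnu) (ˈfu:) du (ˈpri:) spi (ˈla:) (ˈtu:s).
Foot heads: 3, 4, 6, 8, 9.
Primary stress on the leftmost head = syllable 3.
Primary stress: syllable 3 → lu.ge.ˈnu.fu:.du.pri:.spi.la:.tu:s.

3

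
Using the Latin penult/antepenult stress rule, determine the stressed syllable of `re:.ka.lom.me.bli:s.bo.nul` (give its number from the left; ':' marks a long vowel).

Classical Latin: stress the penult if heavy (long vowel or closed), else the antepenult.
Weights: 5 bli:s H, 6 bo L, 7 nul H.
The penult (syllable 6, bo) is light, so stress falls on the antepenult (syllable 5, bli:s).
Stress on syllable 5: re:.ka.lom.me.ˈbli:s.bo.nul.

5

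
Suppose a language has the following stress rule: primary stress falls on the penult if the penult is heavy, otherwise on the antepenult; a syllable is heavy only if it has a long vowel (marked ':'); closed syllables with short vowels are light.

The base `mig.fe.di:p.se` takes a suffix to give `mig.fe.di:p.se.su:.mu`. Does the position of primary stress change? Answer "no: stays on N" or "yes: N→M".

yes: 3→5

Base `mig.fe.di:p.se` (4 syllables):
  Weights: 2 fe L, 3 di:p H, 4 se L.
  The penult (syllable 3, di:p) is heavy, so it takes stress.
  → primary stress on syllable 3.
Suffixed `mig.fe.di:p.se.su:.mu` (6 syllables):
  Weights: 4 se L, 5 su: H, 6 mu L.
  The penult (syllable 5, su:) is heavy, so it takes stress.
  → primary stress on syllable 5.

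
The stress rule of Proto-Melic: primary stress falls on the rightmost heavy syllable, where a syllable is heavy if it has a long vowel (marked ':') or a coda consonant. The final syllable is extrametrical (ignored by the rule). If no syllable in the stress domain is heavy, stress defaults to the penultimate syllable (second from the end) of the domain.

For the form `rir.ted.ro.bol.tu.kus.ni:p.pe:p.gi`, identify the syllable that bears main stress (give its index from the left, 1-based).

8

The final syllable (9, gi) is extrametrical; the stress domain is syllables 1–8.
Weights: 1 rir H, 2 ted H, 3 ro L, 4 bol H, 5 tu L, 6 kus H, 7 ni:p H, 8 pe:p H.
Heavy syllables in the domain: 1, 2, 4, 6, 7, 8. The rightmost is syllable 8 (pe:p).
Primary stress: syllable 8 → rir.ted.ro.bol.tu.kus.ni:p.ˈpe:p.gi.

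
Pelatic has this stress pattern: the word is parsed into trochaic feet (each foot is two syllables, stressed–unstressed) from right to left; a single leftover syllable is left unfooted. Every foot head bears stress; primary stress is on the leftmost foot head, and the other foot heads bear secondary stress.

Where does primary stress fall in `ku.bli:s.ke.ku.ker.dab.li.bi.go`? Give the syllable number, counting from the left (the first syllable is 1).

Parse right to left into trochaic (ˈσσ) feet: ku (ˈbli:s.ke) (ˈku.ker) (ˈdab.li) (ˈbi.go). Syllable 1 is left unfooted.
Foot heads (stressed positions): 2, 4, 6, 8.
End Rule Leftmost: primary stress on the leftmost head = syllable 2.
Primary stress: syllable 2 → ku.ˈbli:s.ke.ku.ker.dab.li.bi.go.

2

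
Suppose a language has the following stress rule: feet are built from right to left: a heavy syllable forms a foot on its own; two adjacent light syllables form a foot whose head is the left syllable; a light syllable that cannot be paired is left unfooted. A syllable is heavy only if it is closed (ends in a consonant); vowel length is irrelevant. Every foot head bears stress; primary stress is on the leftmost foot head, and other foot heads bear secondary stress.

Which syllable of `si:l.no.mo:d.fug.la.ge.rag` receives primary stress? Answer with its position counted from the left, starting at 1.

Weights: 1 si:l H, 2 no L, 3 mo:d H, 4 fug H, 5 la L, 6 ge L, 7 rag H.
Parse right to left (heavy = foot alone; LL = one foot; stranded L unfooted): (ˈsi:l) no (ˈmo:d) (ˈfug) (ˈla.ge) (ˈrag).
Foot heads: 1, 3, 4, 5, 7.
Primary stress on the leftmost head = syllable 1.
Primary stress: syllable 1 → ˈsi:l.no.mo:d.fug.la.ge.rag.

1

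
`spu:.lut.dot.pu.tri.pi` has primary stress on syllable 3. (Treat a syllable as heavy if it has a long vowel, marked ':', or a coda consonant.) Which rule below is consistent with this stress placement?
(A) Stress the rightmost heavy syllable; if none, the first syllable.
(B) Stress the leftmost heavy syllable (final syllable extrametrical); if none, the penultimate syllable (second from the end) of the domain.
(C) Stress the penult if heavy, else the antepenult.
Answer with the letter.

A

Rule A → syllable 3 ✓.
Rule B → syllable 1 (observed: 3).
Rule C → syllable 4 (observed: 3).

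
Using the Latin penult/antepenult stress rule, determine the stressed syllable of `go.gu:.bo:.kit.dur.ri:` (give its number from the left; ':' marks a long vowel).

5

Classical Latin: stress the penult if heavy (long vowel or closed), else the antepenult.
Weights: 4 kit H, 5 dur H, 6 ri: H.
The penult (syllable 5, dur) is heavy, so it takes stress.
Stress on syllable 5: go.gu:.bo:.kit.ˈdur.ri:.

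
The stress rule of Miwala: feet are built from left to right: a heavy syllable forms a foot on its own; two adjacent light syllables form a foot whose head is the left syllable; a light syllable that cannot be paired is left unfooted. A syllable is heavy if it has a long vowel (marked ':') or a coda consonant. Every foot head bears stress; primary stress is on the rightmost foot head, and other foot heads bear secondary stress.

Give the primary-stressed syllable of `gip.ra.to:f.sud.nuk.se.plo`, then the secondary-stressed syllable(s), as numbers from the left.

Weights: 1 gip H, 2 ra L, 3 to:f H, 4 sud H, 5 nuk H, 6 se L, 7 plo L.
Parse left to right (heavy = foot alone; LL = one foot; stranded L unfooted): (ˈgip) ra (ˈto:f) (ˈsud) (ˈnuk) (ˈse.plo).
Foot heads: 1, 3, 4, 5, 6.
Primary stress on the rightmost head = syllable 6.
Secondary stress on 1, 3, 4, 5: ˌgip.ra.ˌto:f.ˌsud.ˌnuk.ˈse.plo.

primary 6, secondary 1, 3, 4, 5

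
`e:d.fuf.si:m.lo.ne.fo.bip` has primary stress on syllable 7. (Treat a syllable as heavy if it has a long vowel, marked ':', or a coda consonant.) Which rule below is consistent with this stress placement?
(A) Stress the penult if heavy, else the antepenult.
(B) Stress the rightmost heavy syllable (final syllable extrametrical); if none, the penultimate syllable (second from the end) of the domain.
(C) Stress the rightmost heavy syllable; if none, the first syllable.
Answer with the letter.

Rule A → syllable 5 (observed: 7).
Rule B → syllable 3 (observed: 7).
Rule C → syllable 7 ✓.

C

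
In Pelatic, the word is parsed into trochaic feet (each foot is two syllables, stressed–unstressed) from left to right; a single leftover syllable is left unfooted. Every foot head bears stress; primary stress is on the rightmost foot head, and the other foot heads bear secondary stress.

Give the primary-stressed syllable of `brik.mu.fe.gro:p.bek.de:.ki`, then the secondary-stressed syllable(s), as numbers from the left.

primary 5, secondary 1, 3

Parse left to right into trochaic (ˈσσ) feet: (ˈbrik.mu) (ˈfe.gro:p) (ˈbek.de:) ki. Syllable 7 is left unfooted.
Foot heads (stressed positions): 1, 3, 5.
End Rule Rightmost: primary stress on the rightmost head = syllable 5.
Secondary stress on 1, 3: ˌbrik.mu.ˌfe.gro:p.ˈbek.de:.ki.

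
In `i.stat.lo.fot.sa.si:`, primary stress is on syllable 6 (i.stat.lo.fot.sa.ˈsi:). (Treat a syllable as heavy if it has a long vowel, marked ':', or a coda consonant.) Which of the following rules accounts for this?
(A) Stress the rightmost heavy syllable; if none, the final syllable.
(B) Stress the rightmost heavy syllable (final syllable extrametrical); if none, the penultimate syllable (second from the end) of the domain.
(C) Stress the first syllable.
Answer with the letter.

Rule A → syllable 6 ✓.
Rule B → syllable 4 (observed: 6).
Rule C → syllable 1 (observed: 6).

A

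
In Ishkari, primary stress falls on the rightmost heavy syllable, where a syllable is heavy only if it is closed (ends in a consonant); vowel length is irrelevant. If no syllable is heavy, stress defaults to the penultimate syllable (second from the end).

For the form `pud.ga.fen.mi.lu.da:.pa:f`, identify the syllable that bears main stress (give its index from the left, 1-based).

7

Weights: 1 pud H, 2 ga L, 3 fen H, 4 mi L, 5 lu L, 6 da: L, 7 pa:f H.
Heavy syllables in the domain: 1, 3, 7. The rightmost is syllable 7 (pa:f).
Primary stress: syllable 7 → pud.ga.fen.mi.lu.da:.ˈpa:f.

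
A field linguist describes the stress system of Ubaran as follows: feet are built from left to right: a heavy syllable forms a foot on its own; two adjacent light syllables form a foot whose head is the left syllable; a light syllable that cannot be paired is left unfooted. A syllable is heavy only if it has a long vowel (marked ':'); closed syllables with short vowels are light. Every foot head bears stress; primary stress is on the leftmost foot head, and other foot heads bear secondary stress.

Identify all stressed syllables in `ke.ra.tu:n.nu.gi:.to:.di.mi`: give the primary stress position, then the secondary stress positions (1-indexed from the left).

Weights: 1 ke L, 2 ra L, 3 tu:n H, 4 nu L, 5 gi: H, 6 to: H, 7 di L, 8 mi L.
Parse left to right (heavy = foot alone; LL = one foot; stranded L unfooted): (ˈke.ra) (ˈtu:n) nu (ˈgi:) (ˈto:) (ˈdi.mi).
Foot heads: 1, 3, 5, 6, 7.
Primary stress on the leftmost head = syllable 1.
Secondary stress on 3, 5, 6, 7: ˈke.ra.ˌtu:n.nu.ˌgi:.ˌto:.ˌdi.mi.

primary 1, secondary 3, 5, 6, 7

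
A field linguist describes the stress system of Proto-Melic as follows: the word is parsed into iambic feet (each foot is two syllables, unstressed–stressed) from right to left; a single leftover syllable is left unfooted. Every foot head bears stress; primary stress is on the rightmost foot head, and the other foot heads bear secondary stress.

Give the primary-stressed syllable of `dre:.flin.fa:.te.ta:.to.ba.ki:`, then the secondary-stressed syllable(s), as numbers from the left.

Parse right to left into iambic (σˈσ) feet: (dre:.ˈflin) (fa:.ˈte) (ta:.ˈto) (ba.ˈki:).
Foot heads (stressed positions): 2, 4, 6, 8.
End Rule Rightmost: primary stress on the rightmost head = syllable 8.
Secondary stress on 2, 4, 6: dre:.ˌflin.fa:.ˌte.ta:.ˌto.ba.ˈki:.

primary 8, secondary 2, 4, 6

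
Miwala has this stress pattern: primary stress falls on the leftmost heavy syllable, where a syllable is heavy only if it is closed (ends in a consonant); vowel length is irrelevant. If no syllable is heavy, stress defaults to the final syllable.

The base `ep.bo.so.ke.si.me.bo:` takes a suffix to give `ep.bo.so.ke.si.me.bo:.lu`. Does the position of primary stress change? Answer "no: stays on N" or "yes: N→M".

no: stays on 1

Base `ep.bo.so.ke.si.me.bo:` (7 syllables):
  Weights: 1 ep H, 2 bo L, 3 so L, 4 ke L, 5 si L, 6 me L, 7 bo: L.
  Heavy syllables in the domain: 1. The leftmost is syllable 1 (ep).
  → primary stress on syllable 1.
Suffixed `ep.bo.so.ke.si.me.bo:.lu` (8 syllables):
  Weights: 1 ep H, 2 bo L, 3 so L, 4 ke L, 5 si L, 6 me L, 7 bo: L, 8 lu L.
  Heavy syllables in the domain: 1. The leftmost is syllable 1 (ep).
  → primary stress on syllable 1.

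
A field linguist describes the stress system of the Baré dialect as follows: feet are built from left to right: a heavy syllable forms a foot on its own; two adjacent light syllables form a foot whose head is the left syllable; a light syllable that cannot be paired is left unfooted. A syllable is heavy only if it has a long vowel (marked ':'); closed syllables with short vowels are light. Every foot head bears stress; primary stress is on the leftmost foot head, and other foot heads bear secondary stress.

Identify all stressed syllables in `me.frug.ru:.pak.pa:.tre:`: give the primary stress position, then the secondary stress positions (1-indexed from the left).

primary 1, secondary 3, 5, 6

Weights: 1 me L, 2 frug L, 3 ru: H, 4 pak L, 5 pa: H, 6 tre: H.
Parse left to right (heavy = foot alone; LL = one foot; stranded L unfooted): (ˈme.frug) (ˈru:) pak (ˈpa:) (ˈtre:).
Foot heads: 1, 3, 5, 6.
Primary stress on the leftmost head = syllable 1.
Secondary stress on 3, 5, 6: ˈme.frug.ˌru:.pak.ˌpa:.ˌtre:.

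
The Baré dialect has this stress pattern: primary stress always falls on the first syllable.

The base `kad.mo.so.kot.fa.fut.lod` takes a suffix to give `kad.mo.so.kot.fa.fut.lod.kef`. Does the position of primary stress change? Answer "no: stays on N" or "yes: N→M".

Base `kad.mo.so.kot.fa.fut.lod` (7 syllables):
  The word has 7 syllables; the first syllable is syllable 1 (kad).
  → primary stress on syllable 1.
Suffixed `kad.mo.so.kot.fa.fut.lod.kef` (8 syllables):
  The word has 8 syllables; the first syllable is syllable 1 (kad).
  → primary stress on syllable 1.

no: stays on 1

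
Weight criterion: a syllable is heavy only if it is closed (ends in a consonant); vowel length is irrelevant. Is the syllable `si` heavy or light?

`si`: short vowel, open (no coda). Open (no coda) → light.

light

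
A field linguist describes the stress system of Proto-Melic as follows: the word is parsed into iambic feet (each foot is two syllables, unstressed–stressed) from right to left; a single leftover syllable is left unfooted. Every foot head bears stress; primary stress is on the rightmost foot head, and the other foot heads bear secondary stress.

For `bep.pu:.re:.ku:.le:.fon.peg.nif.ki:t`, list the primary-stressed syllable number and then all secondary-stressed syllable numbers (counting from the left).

Parse right to left into iambic (σˈσ) feet: bep (pu:.ˈre:) (ku:.ˈle:) (fon.ˈpeg) (nif.ˈki:t). Syllable 1 is left unfooted.
Foot heads (stressed positions): 3, 5, 7, 9.
End Rule Rightmost: primary stress on the rightmost head = syllable 9.
Secondary stress on 3, 5, 7: bep.pu:.ˌre:.ku:.ˌle:.fon.ˌpeg.nif.ˈki:t.

primary 9, secondary 3, 5, 7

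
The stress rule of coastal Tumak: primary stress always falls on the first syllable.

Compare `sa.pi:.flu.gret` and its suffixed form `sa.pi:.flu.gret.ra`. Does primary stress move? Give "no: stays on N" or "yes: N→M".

Base `sa.pi:.flu.gret` (4 syllables):
  The word has 4 syllables; the first syllable is syllable 1 (sa).
  → primary stress on syllable 1.
Suffixed `sa.pi:.flu.gret.ra` (5 syllables):
  The word has 5 syllables; the first syllable is syllable 1 (sa).
  → primary stress on syllable 1.

no: stays on 1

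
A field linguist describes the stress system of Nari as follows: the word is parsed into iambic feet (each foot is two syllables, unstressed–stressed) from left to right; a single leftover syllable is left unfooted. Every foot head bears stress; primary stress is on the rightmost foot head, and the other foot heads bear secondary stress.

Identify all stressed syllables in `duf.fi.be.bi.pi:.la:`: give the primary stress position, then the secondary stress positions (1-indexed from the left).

Parse left to right into iambic (σˈσ) feet: (duf.ˈfi) (be.ˈbi) (pi:.ˈla:).
Foot heads (stressed positions): 2, 4, 6.
End Rule Rightmost: primary stress on the rightmost head = syllable 6.
Secondary stress on 2, 4: duf.ˌfi.be.ˌbi.pi:.ˈla:.

primary 6, secondary 2, 4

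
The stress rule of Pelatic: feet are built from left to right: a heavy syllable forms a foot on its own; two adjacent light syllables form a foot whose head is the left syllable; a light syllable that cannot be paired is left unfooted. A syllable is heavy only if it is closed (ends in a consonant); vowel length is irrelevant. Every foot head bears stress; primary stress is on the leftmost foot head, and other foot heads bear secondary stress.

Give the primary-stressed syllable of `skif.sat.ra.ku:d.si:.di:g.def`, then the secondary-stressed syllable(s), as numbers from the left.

primary 1, secondary 2, 4, 6, 7

Weights: 1 skif H, 2 sat H, 3 ra L, 4 ku:d H, 5 si: L, 6 di:g H, 7 def H.
Parse left to right (heavy = foot alone; LL = one foot; stranded L unfooted): (ˈskif) (ˈsat) ra (ˈku:d) si: (ˈdi:g) (ˈdef).
Foot heads: 1, 2, 4, 6, 7.
Primary stress on the leftmost head = syllable 1.
Secondary stress on 2, 4, 6, 7: ˈskif.ˌsat.ra.ˌku:d.si:.ˌdi:g.ˌdef.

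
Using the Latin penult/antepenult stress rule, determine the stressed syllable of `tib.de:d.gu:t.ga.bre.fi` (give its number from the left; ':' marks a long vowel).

4

Classical Latin: stress the penult if heavy (long vowel or closed), else the antepenult.
Weights: 4 ga L, 5 bre L, 6 fi L.
The penult (syllable 5, bre) is light, so stress falls on the antepenult (syllable 4, ga).
Stress on syllable 4: tib.de:d.gu:t.ˈga.bre.fi.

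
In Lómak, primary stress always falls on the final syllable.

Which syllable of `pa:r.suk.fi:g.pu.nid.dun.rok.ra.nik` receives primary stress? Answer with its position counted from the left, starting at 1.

9

The word has 9 syllables; the final syllable is syllable 9 (nik).
Primary stress: syllable 9 → pa:r.suk.fi:g.pu.nid.dun.rok.ra.ˈnik.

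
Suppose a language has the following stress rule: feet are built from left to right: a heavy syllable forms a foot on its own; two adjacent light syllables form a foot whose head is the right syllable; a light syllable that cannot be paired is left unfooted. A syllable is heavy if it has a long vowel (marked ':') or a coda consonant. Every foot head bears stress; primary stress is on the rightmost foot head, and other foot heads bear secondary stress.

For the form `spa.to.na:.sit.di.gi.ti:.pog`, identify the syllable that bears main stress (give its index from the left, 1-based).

8

Weights: 1 spa L, 2 to L, 3 na: H, 4 sit H, 5 di L, 6 gi L, 7 ti: H, 8 pog H.
Parse left to right (heavy = foot alone; LL = one foot; stranded L unfooted): (spa.ˈto) (ˈna:) (ˈsit) (di.ˈgi) (ˈti:) (ˈpog).
Foot heads: 2, 3, 4, 6, 7, 8.
Primary stress on the rightmost head = syllable 8.
Primary stress: syllable 8 → spa.to.na:.sit.di.gi.ti:.ˈpog.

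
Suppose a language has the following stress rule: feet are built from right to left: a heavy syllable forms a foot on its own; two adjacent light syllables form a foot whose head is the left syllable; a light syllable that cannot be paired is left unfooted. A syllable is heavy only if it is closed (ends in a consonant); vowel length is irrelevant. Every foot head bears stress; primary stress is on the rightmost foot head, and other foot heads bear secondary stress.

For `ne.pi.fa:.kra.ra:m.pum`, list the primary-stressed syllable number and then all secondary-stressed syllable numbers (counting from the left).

Weights: 1 ne L, 2 pi L, 3 fa: L, 4 kra L, 5 ra:m H, 6 pum H.
Parse right to left (heavy = foot alone; LL = one foot; stranded L unfooted): (ˈne.pi) (ˈfa:.kra) (ˈra:m) (ˈpum).
Foot heads: 1, 3, 5, 6.
Primary stress on the rightmost head = syllable 6.
Secondary stress on 1, 3, 5: ˌne.pi.ˌfa:.kra.ˌra:m.ˈpum.

primary 6, secondary 1, 3, 5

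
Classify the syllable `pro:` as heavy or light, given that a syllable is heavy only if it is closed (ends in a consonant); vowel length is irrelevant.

`pro:`: long vowel, open (no coda). Open (no coda) → light.

light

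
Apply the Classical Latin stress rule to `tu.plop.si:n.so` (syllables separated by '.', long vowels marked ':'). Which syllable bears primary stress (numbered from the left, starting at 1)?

3

Classical Latin: stress the penult if heavy (long vowel or closed), else the antepenult.
Weights: 2 plop H, 3 si:n H, 4 so L.
The penult (syllable 3, si:n) is heavy, so it takes stress.
Stress on syllable 3: tu.plop.ˈsi:n.so.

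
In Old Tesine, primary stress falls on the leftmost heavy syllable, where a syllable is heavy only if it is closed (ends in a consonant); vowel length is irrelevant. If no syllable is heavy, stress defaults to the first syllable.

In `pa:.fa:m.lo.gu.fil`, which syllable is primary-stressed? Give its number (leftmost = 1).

Weights: 1 pa: L, 2 fa:m H, 3 lo L, 4 gu L, 5 fil H.
Heavy syllables in the domain: 2, 5. The leftmost is syllable 2 (fa:m).
Primary stress: syllable 2 → pa:.ˈfa:m.lo.gu.fil.

2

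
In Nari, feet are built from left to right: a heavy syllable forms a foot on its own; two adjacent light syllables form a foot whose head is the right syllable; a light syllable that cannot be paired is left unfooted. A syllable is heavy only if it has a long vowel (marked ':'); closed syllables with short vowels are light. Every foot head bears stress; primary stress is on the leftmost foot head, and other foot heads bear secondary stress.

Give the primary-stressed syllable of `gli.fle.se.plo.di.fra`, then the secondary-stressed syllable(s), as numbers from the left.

Weights: 1 gli L, 2 fle L, 3 se L, 4 plo L, 5 di L, 6 fra L.
Parse left to right (heavy = foot alone; LL = one foot; stranded L unfooted): (gli.ˈfle) (se.ˈplo) (di.ˈfra).
Foot heads: 2, 4, 6.
Primary stress on the leftmost head = syllable 2.
Secondary stress on 4, 6: gli.ˈfle.se.ˌplo.di.ˌfra.

primary 2, secondary 4, 6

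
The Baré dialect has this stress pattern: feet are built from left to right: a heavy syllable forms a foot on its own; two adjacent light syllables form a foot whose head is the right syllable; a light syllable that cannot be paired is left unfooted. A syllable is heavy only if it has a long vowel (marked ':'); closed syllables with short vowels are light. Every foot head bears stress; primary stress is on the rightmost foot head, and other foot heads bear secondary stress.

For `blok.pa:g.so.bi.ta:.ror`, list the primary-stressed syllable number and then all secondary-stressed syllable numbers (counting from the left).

Weights: 1 blok L, 2 pa:g H, 3 so L, 4 bi L, 5 ta: H, 6 ror L.
Parse left to right (heavy = foot alone; LL = one foot; stranded L unfooted): blok (ˈpa:g) (so.ˈbi) (ˈta:) ror.
Foot heads: 2, 4, 5.
Primary stress on the rightmost head = syllable 5.
Secondary stress on 2, 4: blok.ˌpa:g.so.ˌbi.ˈta:.ror.

primary 5, secondary 2, 4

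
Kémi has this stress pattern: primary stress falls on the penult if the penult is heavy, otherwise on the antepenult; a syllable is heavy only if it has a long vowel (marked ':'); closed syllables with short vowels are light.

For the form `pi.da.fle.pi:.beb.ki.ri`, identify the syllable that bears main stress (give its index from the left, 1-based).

5

Weights: 5 beb L, 6 ki L, 7 ri L.
The penult (syllable 6, ki) is light, so stress falls on the antepenult (syllable 5, beb).
Primary stress: syllable 5 → pi.da.fle.pi:.ˈbeb.ki.ri.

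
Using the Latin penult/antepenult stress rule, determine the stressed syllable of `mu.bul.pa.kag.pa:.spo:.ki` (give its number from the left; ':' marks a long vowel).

Classical Latin: stress the penult if heavy (long vowel or closed), else the antepenult.
Weights: 5 pa: H, 6 spo: H, 7 ki L.
The penult (syllable 6, spo:) is heavy, so it takes stress.
Stress on syllable 6: mu.bul.pa.kag.pa:.ˈspo:.ki.

6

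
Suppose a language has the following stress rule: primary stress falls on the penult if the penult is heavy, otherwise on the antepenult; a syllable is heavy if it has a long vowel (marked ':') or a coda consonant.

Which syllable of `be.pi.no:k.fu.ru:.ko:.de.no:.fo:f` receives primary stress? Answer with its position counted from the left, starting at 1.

Weights: 7 de L, 8 no: H, 9 fo:f H.
The penult (syllable 8, no:) is heavy, so it takes stress.
Primary stress: syllable 8 → be.pi.no:k.fu.ru:.ko:.de.ˈno:.fo:f.

8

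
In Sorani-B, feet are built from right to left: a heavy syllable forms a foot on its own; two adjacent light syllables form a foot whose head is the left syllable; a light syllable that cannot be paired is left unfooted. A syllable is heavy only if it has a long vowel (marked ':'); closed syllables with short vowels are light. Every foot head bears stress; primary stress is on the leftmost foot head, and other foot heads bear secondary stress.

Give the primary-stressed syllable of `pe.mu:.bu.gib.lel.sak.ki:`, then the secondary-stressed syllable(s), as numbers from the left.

primary 2, secondary 3, 5, 7

Weights: 1 pe L, 2 mu: H, 3 bu L, 4 gib L, 5 lel L, 6 sak L, 7 ki: H.
Parse right to left (heavy = foot alone; LL = one foot; stranded L unfooted): pe (ˈmu:) (ˈbu.gib) (ˈlel.sak) (ˈki:).
Foot heads: 2, 3, 5, 7.
Primary stress on the leftmost head = syllable 2.
Secondary stress on 3, 5, 7: pe.ˈmu:.ˌbu.gib.ˌlel.sak.ˌki:.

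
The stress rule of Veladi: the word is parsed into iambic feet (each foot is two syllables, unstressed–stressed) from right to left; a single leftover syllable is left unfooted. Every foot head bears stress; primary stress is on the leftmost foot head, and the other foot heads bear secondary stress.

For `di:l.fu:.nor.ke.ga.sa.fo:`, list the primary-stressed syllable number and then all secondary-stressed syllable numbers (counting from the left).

primary 3, secondary 5, 7

Parse right to left into iambic (σˈσ) feet: di:l (fu:.ˈnor) (ke.ˈga) (sa.ˈfo:). Syllable 1 is left unfooted.
Foot heads (stressed positions): 3, 5, 7.
End Rule Leftmost: primary stress on the leftmost head = syllable 3.
Secondary stress on 5, 7: di:l.fu:.ˈnor.ke.ˌga.sa.ˌfo:.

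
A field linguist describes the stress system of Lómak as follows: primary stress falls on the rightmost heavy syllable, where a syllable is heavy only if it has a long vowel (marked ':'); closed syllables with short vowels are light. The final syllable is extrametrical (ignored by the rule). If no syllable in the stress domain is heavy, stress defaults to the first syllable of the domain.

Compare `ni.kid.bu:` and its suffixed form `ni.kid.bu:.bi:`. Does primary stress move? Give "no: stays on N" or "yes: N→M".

Base `ni.kid.bu:` (3 syllables):
  The final syllable (3, bu:) is extrametrical; the stress domain is syllables 1–2.
  Weights: 1 ni L, 2 kid L.
  No heavy syllable in the domain; default to the first syllable of the domain = syllable 1.
  → primary stress on syllable 1.
Suffixed `ni.kid.bu:.bi:` (4 syllables):
  The final syllable (4, bi:) is extrametrical; the stress domain is syllables 1–3.
  Weights: 1 ni L, 2 kid L, 3 bu: H.
  Heavy syllables in the domain: 3. The rightmost is syllable 3 (bu:).
  → primary stress on syllable 3.

yes: 1→3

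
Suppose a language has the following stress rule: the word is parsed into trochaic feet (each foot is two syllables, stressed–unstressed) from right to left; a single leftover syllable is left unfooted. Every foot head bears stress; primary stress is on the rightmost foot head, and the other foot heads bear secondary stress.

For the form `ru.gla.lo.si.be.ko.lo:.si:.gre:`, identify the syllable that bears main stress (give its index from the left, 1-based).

8

Parse right to left into trochaic (ˈσσ) feet: ru (ˈgla.lo) (ˈsi.be) (ˈko.lo:) (ˈsi:.gre:). Syllable 1 is left unfooted.
Foot heads (stressed positions): 2, 4, 6, 8.
End Rule Rightmost: primary stress on the rightmost head = syllable 8.
Primary stress: syllable 8 → ru.gla.lo.si.be.ko.lo:.ˈsi:.gre:.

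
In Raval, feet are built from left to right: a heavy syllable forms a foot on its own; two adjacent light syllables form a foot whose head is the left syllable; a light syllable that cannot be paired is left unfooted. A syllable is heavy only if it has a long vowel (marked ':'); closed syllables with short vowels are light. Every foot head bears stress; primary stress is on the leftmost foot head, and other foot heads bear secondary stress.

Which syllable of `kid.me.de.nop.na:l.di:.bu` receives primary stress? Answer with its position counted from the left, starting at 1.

1

Weights: 1 kid L, 2 me L, 3 de L, 4 nop L, 5 na:l H, 6 di: H, 7 bu L.
Parse left to right (heavy = foot alone; LL = one foot; stranded L unfooted): (ˈkid.me) (ˈde.nop) (ˈna:l) (ˈdi:) bu.
Foot heads: 1, 3, 5, 6.
Primary stress on the leftmost head = syllable 1.
Primary stress: syllable 1 → ˈkid.me.de.nop.na:l.di:.bu.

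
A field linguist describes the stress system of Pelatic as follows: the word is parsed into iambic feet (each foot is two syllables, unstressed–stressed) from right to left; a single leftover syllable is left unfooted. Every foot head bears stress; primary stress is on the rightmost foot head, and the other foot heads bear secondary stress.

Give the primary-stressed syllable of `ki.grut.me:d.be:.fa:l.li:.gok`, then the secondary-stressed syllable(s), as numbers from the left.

primary 7, secondary 3, 5

Parse right to left into iambic (σˈσ) feet: ki (grut.ˈme:d) (be:.ˈfa:l) (li:.ˈgok). Syllable 1 is left unfooted.
Foot heads (stressed positions): 3, 5, 7.
End Rule Rightmost: primary stress on the rightmost head = syllable 7.
Secondary stress on 3, 5: ki.grut.ˌme:d.be:.ˌfa:l.li:.ˈgok.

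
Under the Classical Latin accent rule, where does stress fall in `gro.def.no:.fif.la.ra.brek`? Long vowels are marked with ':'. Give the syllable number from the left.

Classical Latin: stress the penult if heavy (long vowel or closed), else the antepenult.
Weights: 5 la L, 6 ra L, 7 brek H.
The penult (syllable 6, ra) is light, so stress falls on the antepenult (syllable 5, la).
Stress on syllable 5: gro.def.no:.fif.ˈla.ra.brek.

5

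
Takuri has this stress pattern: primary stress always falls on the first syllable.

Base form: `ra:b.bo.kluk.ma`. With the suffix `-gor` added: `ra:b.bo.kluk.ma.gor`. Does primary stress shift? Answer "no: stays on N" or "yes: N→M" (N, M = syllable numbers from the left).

no: stays on 1

Base `ra:b.bo.kluk.ma` (4 syllables):
  The word has 4 syllables; the first syllable is syllable 1 (ra:b).
  → primary stress on syllable 1.
Suffixed `ra:b.bo.kluk.ma.gor` (5 syllables):
  The word has 5 syllables; the first syllable is syllable 1 (ra:b).
  → primary stress on syllable 1.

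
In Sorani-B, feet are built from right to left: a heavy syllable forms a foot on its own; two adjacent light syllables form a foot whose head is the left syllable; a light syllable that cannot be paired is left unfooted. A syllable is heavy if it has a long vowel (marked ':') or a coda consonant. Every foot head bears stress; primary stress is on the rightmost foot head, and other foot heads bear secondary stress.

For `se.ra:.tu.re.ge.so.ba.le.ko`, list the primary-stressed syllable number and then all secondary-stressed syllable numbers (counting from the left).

Weights: 1 se L, 2 ra: H, 3 tu L, 4 re L, 5 ge L, 6 so L, 7 ba L, 8 le L, 9 ko L.
Parse right to left (heavy = foot alone; LL = one foot; stranded L unfooted): se (ˈra:) tu (ˈre.ge) (ˈso.ba) (ˈle.ko).
Foot heads: 2, 4, 6, 8.
Primary stress on the rightmost head = syllable 8.
Secondary stress on 2, 4, 6: se.ˌra:.tu.ˌre.ge.ˌso.ba.ˈle.ko.

primary 8, secondary 2, 4, 6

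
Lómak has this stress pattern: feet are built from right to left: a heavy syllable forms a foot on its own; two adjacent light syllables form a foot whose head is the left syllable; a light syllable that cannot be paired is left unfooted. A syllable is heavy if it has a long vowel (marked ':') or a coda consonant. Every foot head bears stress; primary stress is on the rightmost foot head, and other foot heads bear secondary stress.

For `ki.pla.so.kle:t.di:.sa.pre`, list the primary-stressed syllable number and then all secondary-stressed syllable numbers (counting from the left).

primary 6, secondary 2, 4, 5

Weights: 1 ki L, 2 pla L, 3 so L, 4 kle:t H, 5 di: H, 6 sa L, 7 pre L.
Parse right to left (heavy = foot alone; LL = one foot; stranded L unfooted): ki (ˈpla.so) (ˈkle:t) (ˈdi:) (ˈsa.pre).
Foot heads: 2, 4, 5, 6.
Primary stress on the rightmost head = syllable 6.
Secondary stress on 2, 4, 5: ki.ˌpla.so.ˌkle:t.ˌdi:.ˈsa.pre.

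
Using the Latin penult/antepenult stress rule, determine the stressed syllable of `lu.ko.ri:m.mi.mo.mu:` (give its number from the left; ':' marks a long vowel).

4

Classical Latin: stress the penult if heavy (long vowel or closed), else the antepenult.
Weights: 4 mi L, 5 mo L, 6 mu: H.
The penult (syllable 5, mo) is light, so stress falls on the antepenult (syllable 4, mi).
Stress on syllable 4: lu.ko.ri:m.ˈmi.mo.mu:.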